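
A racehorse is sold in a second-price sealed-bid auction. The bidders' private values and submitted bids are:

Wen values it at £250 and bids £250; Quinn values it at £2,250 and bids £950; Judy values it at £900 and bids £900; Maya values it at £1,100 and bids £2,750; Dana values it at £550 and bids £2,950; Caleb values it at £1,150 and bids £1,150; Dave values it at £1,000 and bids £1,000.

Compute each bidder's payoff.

Payoffs: Wen £0, Quinn £0, Judy £0, Maya £0, Dana -£2,200, Caleb £0, Dave £0.

Ranking the bids: Dana £2,950, then Maya £2,750, then Caleb £1,150, then Dave £1,000, then Quinn £950, then Judy £900, then Wen £250.
Dana has the top bid and wins; the price is the second-highest bid, £2,750.
Dana's payoff = £550 − £2,750 = -£2,200. All other bidders lose, so their payoff is 0.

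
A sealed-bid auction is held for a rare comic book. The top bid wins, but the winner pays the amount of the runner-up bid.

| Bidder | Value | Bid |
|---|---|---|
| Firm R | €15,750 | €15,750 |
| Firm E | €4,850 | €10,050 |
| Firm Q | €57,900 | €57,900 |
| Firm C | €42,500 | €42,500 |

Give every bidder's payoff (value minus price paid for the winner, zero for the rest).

Sorted high to low: Firm Q €57,900, then Firm C €42,500, then Firm R €15,750, then Firm E €10,050.
Firm Q has the top bid and wins; the price is the second-highest bid, €42,500.
Firm Q's payoff = €57,900 − €42,500 = €15,400. All other bidders lose, so their payoff is 0.

Payoffs: Firm R €0, Firm E €0, Firm Q €15,400, Firm C €0.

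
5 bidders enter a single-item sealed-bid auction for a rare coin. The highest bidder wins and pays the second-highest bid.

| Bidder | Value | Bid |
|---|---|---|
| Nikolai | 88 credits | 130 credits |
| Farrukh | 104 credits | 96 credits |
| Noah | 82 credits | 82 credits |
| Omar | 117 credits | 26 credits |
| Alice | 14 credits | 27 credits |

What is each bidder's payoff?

Nikolai -8 credits, Farrukh 0 credits, Noah 0 credits, Omar 0 credits, Alice 0 credits.

Ordered from highest: Nikolai 130 credits, then Farrukh 96 credits, then Noah 82 credits, then Alice 27 credits, then Omar 26 credits.
Nikolai has the top bid and wins; the price is the second-highest bid, 96 credits.
Nikolai's payoff = 88 credits − 96 credits = -8 credits. All other bidders lose, so their payoff is 0.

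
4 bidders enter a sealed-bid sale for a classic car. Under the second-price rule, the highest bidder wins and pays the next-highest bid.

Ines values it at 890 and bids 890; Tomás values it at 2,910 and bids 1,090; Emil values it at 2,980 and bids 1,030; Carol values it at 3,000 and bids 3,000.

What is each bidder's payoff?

Ines 0, Tomás 0, Emil 0, Carol 1,910.

Sorted high to low: Carol 3,000; Tomás 1,090; Emil 1,030; Ines 890.
Carol has the top bid and wins; the price is the second-highest bid, 1,090.
Carol's payoff = 3,000 − 1,090 = 1,910. All other bidders lose, so their payoff is 0.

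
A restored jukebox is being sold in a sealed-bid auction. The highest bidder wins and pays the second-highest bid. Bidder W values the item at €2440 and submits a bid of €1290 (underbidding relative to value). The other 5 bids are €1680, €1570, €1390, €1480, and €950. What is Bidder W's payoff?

Payoff = €0.

Highest competing bid: €1680.
Bidder W's bid €1290 is not the highest, so Bidder W loses, pays nothing, and earns zero payoff.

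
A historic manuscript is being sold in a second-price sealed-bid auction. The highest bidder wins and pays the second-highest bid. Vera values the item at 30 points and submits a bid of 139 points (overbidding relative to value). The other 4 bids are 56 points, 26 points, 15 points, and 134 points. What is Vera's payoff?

Payoff = -104 points.

Highest competing bid: 134 points.
Vera's bid 139 points is the highest overall, so Vera wins and pays the second-highest bid, 134 points.
Payoff = value − price = 30 points − 134 points = -104 points.
Overbidding won the item at a price above value — truthful bidding would have avoided this loss.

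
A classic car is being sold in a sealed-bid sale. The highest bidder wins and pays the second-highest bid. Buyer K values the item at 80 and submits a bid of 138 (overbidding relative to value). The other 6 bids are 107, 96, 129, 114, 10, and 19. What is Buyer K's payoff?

Highest competing bid: 129.
Buyer K's bid 138 is the highest overall, so Buyer K wins and pays the second-highest bid, 129.
Payoff = value − price = 80 − 129 = -49.

Buyer K's payoff: -49.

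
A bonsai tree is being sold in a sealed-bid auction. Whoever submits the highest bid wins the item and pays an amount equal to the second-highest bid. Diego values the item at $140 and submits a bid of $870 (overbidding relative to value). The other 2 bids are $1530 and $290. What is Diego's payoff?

Highest competing bid: $1530.
Diego's bid $870 is not the highest, so Diego loses, pays nothing, and earns zero payoff.

$0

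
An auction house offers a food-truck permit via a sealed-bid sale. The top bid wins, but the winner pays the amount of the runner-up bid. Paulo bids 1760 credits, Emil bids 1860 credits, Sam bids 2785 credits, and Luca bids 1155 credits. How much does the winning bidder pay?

Price paid: 1860 credits.

Ordered from highest: Sam 2785 credits, then Emil 1860 credits, then Paulo 1760 credits, then Luca 1155 credits.
Sam has the highest bid, so Sam wins.
The second-highest bid is 1860 credits, so that is what Sam pays.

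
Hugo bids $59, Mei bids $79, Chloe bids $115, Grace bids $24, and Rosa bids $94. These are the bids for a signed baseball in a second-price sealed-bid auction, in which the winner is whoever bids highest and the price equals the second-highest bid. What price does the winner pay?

The winner pays $94.

Sorted high to low: Chloe $115; Rosa $94; Mei $79; Hugo $59; Grace $24.
Chloe is the highest bidder, so Chloe wins.
Under the second-price rule, the price is the second-highest bid: $94.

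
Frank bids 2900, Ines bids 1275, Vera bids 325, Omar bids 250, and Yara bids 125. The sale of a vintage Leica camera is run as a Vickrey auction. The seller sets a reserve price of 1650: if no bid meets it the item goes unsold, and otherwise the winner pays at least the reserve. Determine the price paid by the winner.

Price paid: 1650.

Ranking the bids: Frank 2900, then Ines 1275, then Vera 325, then Omar 250, then Yara 125.
Frank has the highest bid, so Frank wins.
The second-highest bid is 1275, but the reserve 1650 is higher, so the price is the reserve.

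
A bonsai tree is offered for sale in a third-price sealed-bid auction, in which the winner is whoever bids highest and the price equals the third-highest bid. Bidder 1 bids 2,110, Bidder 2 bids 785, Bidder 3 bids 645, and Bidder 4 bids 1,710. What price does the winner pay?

Ranking the bids: Bidder 1 2,110 > Bidder 4 1,710 > Bidder 2 785 > Bidder 3 645.
Bidder 1 is the highest bidder, so Bidder 1 wins.
Under the third-price rule, the price is the third-highest bid: 785.

785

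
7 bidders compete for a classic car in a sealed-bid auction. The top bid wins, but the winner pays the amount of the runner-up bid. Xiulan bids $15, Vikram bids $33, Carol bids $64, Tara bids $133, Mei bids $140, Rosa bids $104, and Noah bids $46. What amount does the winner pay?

Bids in descending order: Mei $140; Tara $133; Rosa $104; Carol $64; Noah $46; Vikram $33; Xiulan $15.
Mei has the highest bid, so Mei wins.
The second-highest bid is $133, so that is what Mei pays.

The winner pays $133.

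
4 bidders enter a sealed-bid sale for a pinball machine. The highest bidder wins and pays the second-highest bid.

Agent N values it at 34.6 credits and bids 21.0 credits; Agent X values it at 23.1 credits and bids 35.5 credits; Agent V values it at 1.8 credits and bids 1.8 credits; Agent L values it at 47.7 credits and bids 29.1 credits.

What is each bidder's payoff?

Agent N 0.0 credits, Agent X -6.0 credits, Agent V 0.0 credits, Agent L 0.0 credits.

Ordered from highest: Agent X 35.5 credits; Agent L 29.1 credits; Agent N 21.0 credits; Agent V 1.8 credits.
Agent X has the top bid and wins; the price is the second-highest bid, 29.1 credits.
Agent X's payoff = 23.1 credits − 29.1 credits = -6.0 credits. All other bidders lose, so their payoff is 0.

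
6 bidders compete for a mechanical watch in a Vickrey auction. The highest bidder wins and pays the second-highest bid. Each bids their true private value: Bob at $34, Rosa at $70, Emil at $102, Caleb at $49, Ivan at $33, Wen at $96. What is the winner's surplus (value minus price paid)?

$6

Ranking the bids: Emil $102; Wen $96; Rosa $70; Caleb $49; Bob $34; Ivan $33.
Emil wins with the top bid and pays the second-highest, $96.
Surplus = $102 − $96 = $6.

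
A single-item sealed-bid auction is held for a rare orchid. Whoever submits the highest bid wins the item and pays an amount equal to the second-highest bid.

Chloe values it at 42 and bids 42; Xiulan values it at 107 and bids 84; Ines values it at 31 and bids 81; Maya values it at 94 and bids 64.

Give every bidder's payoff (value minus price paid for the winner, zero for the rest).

Ordered from highest: Xiulan 84, then Ines 81, then Maya 64, then Chloe 42.
Xiulan has the top bid and wins; the price is the second-highest bid, 81.
Xiulan's payoff = 107 − 81 = 26. All other bidders lose, so their payoff is 0.

Chloe 0, Xiulan 26, Ines 0, Maya 0.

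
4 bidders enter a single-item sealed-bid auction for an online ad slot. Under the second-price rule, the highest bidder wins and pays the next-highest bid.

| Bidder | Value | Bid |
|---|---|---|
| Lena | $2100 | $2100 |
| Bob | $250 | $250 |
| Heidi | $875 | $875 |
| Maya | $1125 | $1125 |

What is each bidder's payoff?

Lena $975, Bob $0, Heidi $0, Maya $0.

Ranking the bids: Lena $2100, then Maya $1125, then Heidi $875, then Bob $250.
Lena has the top bid and wins; the price is the second-highest bid, $1125.
Lena's payoff = $2100 − $1125 = $975. All other bidders lose, so their payoff is 0.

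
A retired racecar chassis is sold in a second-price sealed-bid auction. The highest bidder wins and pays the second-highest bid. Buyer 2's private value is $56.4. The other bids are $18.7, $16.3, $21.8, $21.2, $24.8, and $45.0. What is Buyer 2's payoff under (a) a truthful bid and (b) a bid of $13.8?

Truthful: $11.4; alternative: $0.0.

The highest competing bid is $45.0.
Bidding truthfully at $56.4: Buyer 2 has the top bid, wins, and pays the second-highest bid $45.0. Payoff = $56.4 − $45.0 = $11.4.
Bidding $13.8: the top bid is $45.0 (a rival), so Buyer 2 loses. Payoff = $0.0.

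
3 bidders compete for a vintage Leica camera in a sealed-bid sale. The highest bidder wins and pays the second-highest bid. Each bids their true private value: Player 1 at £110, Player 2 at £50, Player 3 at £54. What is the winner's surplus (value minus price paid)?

Surplus = £56.

Bids in descending order: Player 1 £110 > Player 3 £54 > Player 2 £50.
Player 1 wins with the top bid and pays the second-highest, £54.
Surplus = £110 − £54 = £56.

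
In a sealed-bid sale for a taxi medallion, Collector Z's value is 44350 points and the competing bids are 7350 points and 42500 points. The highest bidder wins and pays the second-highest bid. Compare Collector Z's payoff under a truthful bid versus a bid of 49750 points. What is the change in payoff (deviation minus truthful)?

The highest competing bid is 42500 points.
Bidding truthfully at 44350 points: Collector Z has the top bid, wins, and pays the second-highest bid 42500 points. Payoff = 44350 points − 42500 points = 1850 points.
Bidding 49750 points: Collector Z has the top bid, wins, and pays the second-highest bid 42500 points. Payoff = 44350 points − 42500 points = 1850 points.
Change = 1850 points − 1850 points = 0 points.
The bid only affects whether you win, not the price — here both bids land on the same side of the top rival bid, so the deviation is payoff-neutral.

Payoff change: 0 points.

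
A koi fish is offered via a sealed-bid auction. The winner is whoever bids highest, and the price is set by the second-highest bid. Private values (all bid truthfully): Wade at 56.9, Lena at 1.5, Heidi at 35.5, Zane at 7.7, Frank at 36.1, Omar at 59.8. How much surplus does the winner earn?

Sorted high to low: Omar 59.8, then Wade 56.9, then Frank 36.1, then Heidi 35.5, then Zane 7.7, then Lena 1.5.
Omar wins with the top bid and pays the second-highest, 56.9.
Surplus = 59.8 − 56.9 = 2.9.

Surplus = 2.9.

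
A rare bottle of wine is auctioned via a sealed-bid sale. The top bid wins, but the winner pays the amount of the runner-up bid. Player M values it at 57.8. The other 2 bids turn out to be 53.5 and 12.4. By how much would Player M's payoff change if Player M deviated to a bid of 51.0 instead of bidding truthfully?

The highest competing bid is 53.5.
Bidding truthfully at 57.8: Player M has the top bid, wins, and pays the second-highest bid 53.5. Payoff = 57.8 − 53.5 = 4.3.
Bidding 51.0: the top bid is 53.5 (a rival), so Player M loses. Payoff = 0.0.
Change = 0.0 − 4.3 = -4.3.

Payoff change: -4.3.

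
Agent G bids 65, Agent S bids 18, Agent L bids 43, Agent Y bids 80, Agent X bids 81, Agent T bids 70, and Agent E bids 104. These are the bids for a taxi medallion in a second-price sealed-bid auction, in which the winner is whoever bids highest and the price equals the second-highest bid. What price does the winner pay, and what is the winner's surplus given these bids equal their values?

Bids in descending order: Agent E 104 > Agent X 81 > Agent Y 80 > Agent T 70 > Agent G 65 > Agent L 43 > Agent S 18.
Agent E is the highest bidder, so Agent E wins.
Under the second-price rule, the price is the second-highest bid: 81.
Surplus = 104 − 81 = 23.

The winner pays 81 for a surplus of 23.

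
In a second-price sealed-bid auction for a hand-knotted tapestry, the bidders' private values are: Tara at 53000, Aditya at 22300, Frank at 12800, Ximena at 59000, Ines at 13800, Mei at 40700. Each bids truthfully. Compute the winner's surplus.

Ordered from highest: Ximena 59000; Tara 53000; Mei 40700; Aditya 22300; Ines 13800; Frank 12800.
Ximena wins with the top bid and pays the second-highest, 53000.
Surplus = 59000 − 53000 = 6000.

6000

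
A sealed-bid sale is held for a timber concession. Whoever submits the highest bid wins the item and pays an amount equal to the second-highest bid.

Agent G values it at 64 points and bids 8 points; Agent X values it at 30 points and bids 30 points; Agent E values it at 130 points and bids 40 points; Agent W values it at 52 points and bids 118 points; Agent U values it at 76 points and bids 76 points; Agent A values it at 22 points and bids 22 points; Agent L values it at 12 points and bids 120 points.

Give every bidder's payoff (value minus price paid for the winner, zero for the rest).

Payoffs: Agent G 0 points, Agent X 0 points, Agent E 0 points, Agent W 0 points, Agent U 0 points, Agent A 0 points, Agent L -106 points.

Sorted high to low: Agent L 120 points > Agent W 118 points > Agent U 76 points > Agent E 40 points > Agent X 30 points > Agent A 22 points > Agent G 8 points.
Agent L has the top bid and wins; the price is the second-highest bid, 118 points.
Agent L's payoff = 12 points − 118 points = -106 points. All other bidders lose, so their payoff is 0.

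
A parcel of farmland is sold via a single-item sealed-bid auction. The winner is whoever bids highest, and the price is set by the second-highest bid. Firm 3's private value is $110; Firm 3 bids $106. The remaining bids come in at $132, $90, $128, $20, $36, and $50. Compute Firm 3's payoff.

Highest competing bid: $132.
Firm 3's bid $106 is not the highest, so Firm 3 loses, pays nothing, and earns zero payoff.

Payoff = $0.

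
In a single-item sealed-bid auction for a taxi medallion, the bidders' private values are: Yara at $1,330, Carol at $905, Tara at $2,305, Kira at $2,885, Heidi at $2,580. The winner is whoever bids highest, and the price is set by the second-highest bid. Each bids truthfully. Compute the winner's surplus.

$305

Sorted high to low: Kira $2,885 > Heidi $2,580 > Tara $2,305 > Yara $1,330 > Carol $905.
Kira wins with the top bid and pays the second-highest, $2,580.
Surplus = $2,885 − $2,580 = $305.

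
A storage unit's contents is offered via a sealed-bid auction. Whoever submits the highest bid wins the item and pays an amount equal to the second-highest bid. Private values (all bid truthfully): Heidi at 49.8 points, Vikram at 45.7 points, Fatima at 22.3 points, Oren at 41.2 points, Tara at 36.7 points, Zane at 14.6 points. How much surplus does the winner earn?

Sorted high to low: Heidi 49.8 points; Vikram 45.7 points; Oren 41.2 points; Tara 36.7 points; Fatima 22.3 points; Zane 14.6 points.
Heidi wins with the top bid and pays the second-highest, 45.7 points.
Surplus = 49.8 points − 45.7 points = 4.1 points.

Winner's surplus: 4.1 points.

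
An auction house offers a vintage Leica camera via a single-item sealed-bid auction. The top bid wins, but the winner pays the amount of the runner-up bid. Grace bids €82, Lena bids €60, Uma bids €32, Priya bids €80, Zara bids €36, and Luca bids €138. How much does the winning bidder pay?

Bids in descending order: Luca €138, then Grace €82, then Priya €80, then Lena €60, then Zara €36, then Uma €32.
Luca has the highest bid, so Luca wins.
The second-highest bid is €82, so that is what Luca pays.

The winner pays €82.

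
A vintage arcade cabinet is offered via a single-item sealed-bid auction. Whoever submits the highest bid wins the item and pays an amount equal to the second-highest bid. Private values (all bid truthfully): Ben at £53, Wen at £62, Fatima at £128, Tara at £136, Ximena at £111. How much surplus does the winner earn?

Winner's surplus: £8.

Sorted high to low: Tara £136; Fatima £128; Ximena £111; Wen £62; Ben £53.
Tara wins with the top bid and pays the second-highest, £128.
Surplus = £136 − £128 = £8.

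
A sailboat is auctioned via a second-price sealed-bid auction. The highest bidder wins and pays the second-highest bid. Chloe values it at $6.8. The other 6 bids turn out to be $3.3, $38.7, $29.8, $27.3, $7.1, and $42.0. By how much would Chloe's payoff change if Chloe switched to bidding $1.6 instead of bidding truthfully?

$0.0

The highest competing bid is $42.0.
Bidding truthfully at $6.8: the top bid is $42.0 (a rival), so Chloe loses. Payoff = $0.0.
Bidding $1.6: the top bid is $42.0 (a rival), so Chloe loses. Payoff = $0.0.
Change = $0.0 − $0.0 = $0.0.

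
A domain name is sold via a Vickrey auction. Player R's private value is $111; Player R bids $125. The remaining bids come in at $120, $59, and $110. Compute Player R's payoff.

-$9

Highest competing bid: $120.
Player R's bid $125 is the highest overall, so Player R wins and pays the second-highest bid, $120.
Payoff = value − price = $111 − $120 = -$9.
Overbidding won the item at a price above value — truthful bidding would have avoided this loss.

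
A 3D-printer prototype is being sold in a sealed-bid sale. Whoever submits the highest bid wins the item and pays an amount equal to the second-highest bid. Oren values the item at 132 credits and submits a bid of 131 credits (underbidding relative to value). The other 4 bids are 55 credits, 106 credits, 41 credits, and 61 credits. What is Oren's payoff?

Highest competing bid: 106 credits.
Oren's bid 131 credits is the highest overall, so Oren wins and pays the second-highest bid, 106 credits.
Payoff = value − price = 132 credits − 106 credits = 26 credits.

Payoff = 26 credits.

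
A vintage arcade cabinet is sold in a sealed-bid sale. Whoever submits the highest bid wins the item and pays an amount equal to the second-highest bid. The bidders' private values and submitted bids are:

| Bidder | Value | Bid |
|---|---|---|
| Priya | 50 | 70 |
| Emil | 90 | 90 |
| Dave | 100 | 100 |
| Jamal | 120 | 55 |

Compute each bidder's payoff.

Bids in descending order: Dave 100, then Emil 90, then Priya 70, then Jamal 55.
Dave has the top bid and wins; the price is the second-highest bid, 90.
Dave's payoff = 100 − 90 = 10. All other bidders lose, so their payoff is 0.

Priya 0, Emil 0, Dave 10, Jamal 0.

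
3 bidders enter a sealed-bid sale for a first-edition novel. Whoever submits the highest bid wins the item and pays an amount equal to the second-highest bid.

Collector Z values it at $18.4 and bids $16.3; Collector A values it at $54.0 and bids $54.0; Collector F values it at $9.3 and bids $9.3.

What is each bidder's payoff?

Ranking the bids: Collector A $54.0, then Collector Z $16.3, then Collector F $9.3.
Collector A has the top bid and wins; the price is the second-highest bid, $16.3.
Collector A's payoff = $54.0 − $16.3 = $37.7. All other bidders lose, so their payoff is 0.

Collector Z $0.0, Collector A $37.7, Collector F $0.0.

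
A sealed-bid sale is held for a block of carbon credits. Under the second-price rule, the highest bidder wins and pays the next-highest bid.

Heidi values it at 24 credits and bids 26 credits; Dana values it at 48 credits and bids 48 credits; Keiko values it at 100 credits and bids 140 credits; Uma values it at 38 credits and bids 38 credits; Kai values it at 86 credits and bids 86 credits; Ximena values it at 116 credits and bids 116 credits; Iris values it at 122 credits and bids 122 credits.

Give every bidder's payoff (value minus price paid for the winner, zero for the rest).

Ordered from highest: Keiko 140 credits; Iris 122 credits; Ximena 116 credits; Kai 86 credits; Dana 48 credits; Uma 38 credits; Heidi 26 credits.
Keiko has the top bid and wins; the price is the second-highest bid, 122 credits.
Keiko's payoff = 100 credits − 122 credits = -22 credits. All other bidders lose, so their payoff is 0.

Payoffs: Heidi 0 credits, Dana 0 credits, Keiko -22 credits, Uma 0 credits, Kai 0 credits, Ximena 0 credits, Iris 0 credits.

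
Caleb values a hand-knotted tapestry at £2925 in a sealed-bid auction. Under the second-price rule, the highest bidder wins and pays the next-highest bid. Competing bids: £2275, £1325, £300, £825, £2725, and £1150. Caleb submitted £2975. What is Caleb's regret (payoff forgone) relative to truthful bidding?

The highest competing bid is £2725.
Bidding truthfully at £2925: Caleb has the top bid, wins, and pays the second-highest bid £2725. Payoff = £2925 − £2725 = £200.
Bidding £2975: Caleb has the top bid, wins, and pays the second-highest bid £2725. Payoff = £2925 − £2725 = £200.
Regret = truthful payoff − actual payoff = £200 − £200 = £0.
The bid only affects whether you win, not the price — here both bids land on the same side of the top rival bid, so the deviation is payoff-neutral.

Regret: £0.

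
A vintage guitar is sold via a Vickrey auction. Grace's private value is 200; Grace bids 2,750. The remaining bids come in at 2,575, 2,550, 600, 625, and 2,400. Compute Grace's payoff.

Grace's payoff: -2,375.

Highest competing bid: 2,575.
Grace's bid 2,750 is the highest overall, so Grace wins and pays the second-highest bid, 2,575.
Payoff = value − price = 200 − 2,575 = -2,375.
Overbidding won the item at a price above value — truthful bidding would have avoided this loss.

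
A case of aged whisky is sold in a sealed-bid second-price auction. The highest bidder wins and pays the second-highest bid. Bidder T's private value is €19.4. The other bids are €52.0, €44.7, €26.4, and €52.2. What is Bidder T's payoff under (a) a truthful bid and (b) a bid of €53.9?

Truthful: €0.0; alternative: -€32.8.

The highest competing bid is €52.2.
Bidding truthfully at €19.4: the top bid is €52.2 (a rival), so Bidder T loses. Payoff = €0.0.
Bidding €53.9: Bidder T has the top bid, wins, and pays the second-highest bid €52.2. Payoff = €19.4 − €52.2 = -€32.8.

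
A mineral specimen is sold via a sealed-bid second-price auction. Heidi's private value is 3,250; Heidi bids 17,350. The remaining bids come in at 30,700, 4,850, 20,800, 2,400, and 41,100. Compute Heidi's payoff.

Highest competing bid: 41,100.
Heidi's bid 17,350 is not the highest, so Heidi loses, pays nothing, and earns zero payoff.

Heidi's payoff: 0.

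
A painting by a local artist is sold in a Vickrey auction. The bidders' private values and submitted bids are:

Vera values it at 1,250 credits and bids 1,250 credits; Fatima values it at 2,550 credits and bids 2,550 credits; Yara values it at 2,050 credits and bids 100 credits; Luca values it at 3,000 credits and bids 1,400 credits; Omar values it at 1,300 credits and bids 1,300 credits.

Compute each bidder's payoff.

Bids in descending order: Fatima 2,550 credits, then Luca 1,400 credits, then Omar 1,300 credits, then Vera 1,250 credits, then Yara 100 credits.
Fatima has the top bid and wins; the price is the second-highest bid, 1,400 credits.
Fatima's payoff = 2,550 credits − 1,400 credits = 1,150 credits. All other bidders lose, so their payoff is 0.

Payoffs: Vera 0 credits, Fatima 1,150 credits, Yara 0 credits, Luca 0 credits, Omar 0 credits.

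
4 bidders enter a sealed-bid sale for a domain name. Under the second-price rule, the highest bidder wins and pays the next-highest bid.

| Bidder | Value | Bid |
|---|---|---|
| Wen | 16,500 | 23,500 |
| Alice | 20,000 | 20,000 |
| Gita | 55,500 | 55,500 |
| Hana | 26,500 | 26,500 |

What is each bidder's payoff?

Payoffs: Wen 0, Alice 0, Gita 29,000, Hana 0.

Sorted high to low: Gita 55,500; Hana 26,500; Wen 23,500; Alice 20,000.
Gita has the top bid and wins; the price is the second-highest bid, 26,500.
Gita's payoff = 55,500 − 26,500 = 29,000. All other bidders lose, so their payoff is 0.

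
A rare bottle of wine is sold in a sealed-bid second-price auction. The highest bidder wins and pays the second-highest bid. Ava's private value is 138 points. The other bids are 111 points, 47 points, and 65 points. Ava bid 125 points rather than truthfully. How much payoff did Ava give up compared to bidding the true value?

The highest competing bid is 111 points.
Bidding truthfully at 138 points: Ava has the top bid, wins, and pays the second-highest bid 111 points. Payoff = 138 points − 111 points = 27 points.
Bidding 125 points: Ava has the top bid, wins, and pays the second-highest bid 111 points. Payoff = 138 points − 111 points = 27 points.
Regret = truthful payoff − actual payoff = 27 points − 27 points = 0 points.
The bid only affects whether you win, not the price — here both bids land on the same side of the top rival bid, so the deviation is payoff-neutral.

Regret: 0 points.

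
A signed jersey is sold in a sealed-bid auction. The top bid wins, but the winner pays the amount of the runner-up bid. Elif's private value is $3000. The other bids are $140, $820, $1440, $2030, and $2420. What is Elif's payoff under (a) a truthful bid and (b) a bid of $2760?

The highest competing bid is $2420.
Bidding truthfully at $3000: Elif has the top bid, wins, and pays the second-highest bid $2420. Payoff = $3000 − $2420 = $580.
Bidding $2760: Elif has the top bid, wins, and pays the second-highest bid $2420. Payoff = $3000 − $2420 = $580.
The bid only affects whether you win, not the price — here both bids land on the same side of the top rival bid, so the deviation is payoff-neutral.

Truthful: $580; alternative: $580.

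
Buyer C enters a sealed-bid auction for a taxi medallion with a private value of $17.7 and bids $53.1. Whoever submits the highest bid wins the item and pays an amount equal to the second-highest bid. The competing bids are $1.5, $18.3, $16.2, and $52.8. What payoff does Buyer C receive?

Highest competing bid: $52.8.
Buyer C's bid $53.1 is the highest overall, so Buyer C wins and pays the second-highest bid, $52.8.
Payoff = value − price = $17.7 − $52.8 = -$35.1.
Overbidding won the item at a price above value — truthful bidding would have avoided this loss.

Payoff = -$35.1.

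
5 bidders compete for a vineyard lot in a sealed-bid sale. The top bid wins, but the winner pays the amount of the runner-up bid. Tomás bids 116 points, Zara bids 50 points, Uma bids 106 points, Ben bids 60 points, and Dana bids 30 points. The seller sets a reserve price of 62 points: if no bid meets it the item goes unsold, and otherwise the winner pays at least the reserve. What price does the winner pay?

Ordered from highest: Tomás 116 points, then Uma 106 points, then Ben 60 points, then Zara 50 points, then Dana 30 points.
Tomás has the highest bid, so Tomás wins.
The second-highest bid is 106 points, which exceeds the reserve, so that sets the price.

Price paid: 106 points.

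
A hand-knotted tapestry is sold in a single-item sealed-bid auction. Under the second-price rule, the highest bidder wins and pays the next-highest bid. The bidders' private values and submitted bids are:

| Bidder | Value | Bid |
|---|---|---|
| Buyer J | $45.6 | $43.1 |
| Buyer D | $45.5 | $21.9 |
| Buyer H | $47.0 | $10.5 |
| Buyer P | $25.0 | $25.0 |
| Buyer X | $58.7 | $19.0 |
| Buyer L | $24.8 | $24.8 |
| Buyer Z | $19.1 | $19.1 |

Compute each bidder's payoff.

Buyer J $20.6, Buyer D $0.0, Buyer H $0.0, Buyer P $0.0, Buyer X $0.0, Buyer L $0.0, Buyer Z $0.0.

Sorted high to low: Buyer J $43.1 > Buyer P $25.0 > Buyer L $24.8 > Buyer D $21.9 > Buyer Z $19.1 > Buyer X $19.0 > Buyer H $10.5.
Buyer J has the top bid and wins; the price is the second-highest bid, $25.0.
Buyer J's payoff = $45.6 − $25.0 = $20.6. All other bidders lose, so their payoff is 0.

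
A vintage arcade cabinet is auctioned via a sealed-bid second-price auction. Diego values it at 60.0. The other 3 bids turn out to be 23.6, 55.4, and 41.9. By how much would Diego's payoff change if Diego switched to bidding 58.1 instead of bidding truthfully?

Payoff change: 0.0.

The highest competing bid is 55.4.
Bidding truthfully at 60.0: Diego has the top bid, wins, and pays the second-highest bid 55.4. Payoff = 60.0 − 55.4 = 4.6.
Bidding 58.1: Diego has the top bid, wins, and pays the second-highest bid 55.4. Payoff = 60.0 − 55.4 = 4.6.
Change = 4.6 − 4.6 = 0.0.
The bid only affects whether you win, not the price — here both bids land on the same side of the top rival bid, so the deviation is payoff-neutral.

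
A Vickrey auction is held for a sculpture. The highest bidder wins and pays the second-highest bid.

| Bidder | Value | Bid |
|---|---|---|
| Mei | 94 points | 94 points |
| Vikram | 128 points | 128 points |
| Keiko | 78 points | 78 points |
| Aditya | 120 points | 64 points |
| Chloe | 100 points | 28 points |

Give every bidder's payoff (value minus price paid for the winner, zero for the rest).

Ordered from highest: Vikram 128 points > Mei 94 points > Keiko 78 points > Aditya 64 points > Chloe 28 points.
Vikram has the top bid and wins; the price is the second-highest bid, 94 points.
Vikram's payoff = 128 points − 94 points = 34 points. All other bidders lose, so their payoff is 0.

Mei 0 points, Vikram 34 points, Keiko 0 points, Aditya 0 points, Chloe 0 points.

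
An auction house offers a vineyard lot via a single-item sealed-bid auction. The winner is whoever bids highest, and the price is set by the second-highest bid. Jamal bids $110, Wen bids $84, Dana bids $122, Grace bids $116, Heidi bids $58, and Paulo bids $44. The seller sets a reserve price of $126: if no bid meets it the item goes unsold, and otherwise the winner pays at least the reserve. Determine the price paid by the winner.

unsold

Ordered from highest: Dana $122; Grace $116; Jamal $110; Wen $84; Heidi $58; Paulo $44.
The top bid $122 is below the reserve $126, so the item goes unsold and nothing is paid.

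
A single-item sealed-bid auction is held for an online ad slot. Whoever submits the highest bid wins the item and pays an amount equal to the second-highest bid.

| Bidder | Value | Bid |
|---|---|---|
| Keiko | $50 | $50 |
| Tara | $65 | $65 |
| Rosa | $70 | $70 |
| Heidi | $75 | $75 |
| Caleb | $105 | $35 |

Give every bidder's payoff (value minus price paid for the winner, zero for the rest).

Keiko $0, Tara $0, Rosa $0, Heidi $5, Caleb $0.

Ordered from highest: Heidi $75 > Rosa $70 > Tara $65 > Keiko $50 > Caleb $35.
Heidi has the top bid and wins; the price is the second-highest bid, $70.
Heidi's payoff = $75 − $70 = $5. All other bidders lose, so their payoff is 0.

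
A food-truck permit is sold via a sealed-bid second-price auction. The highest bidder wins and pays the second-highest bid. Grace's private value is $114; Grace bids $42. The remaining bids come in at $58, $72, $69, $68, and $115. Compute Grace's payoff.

Grace's payoff: $0.

Highest competing bid: $115.
Grace's bid $42 is not the highest, so Grace loses, pays nothing, and earns zero payoff.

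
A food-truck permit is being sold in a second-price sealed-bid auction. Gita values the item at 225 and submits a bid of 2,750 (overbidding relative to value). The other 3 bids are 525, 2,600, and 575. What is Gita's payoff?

Highest competing bid: 2,600.
Gita's bid 2,750 is the highest overall, so Gita wins and pays the second-highest bid, 2,600.
Payoff = value − price = 225 − 2,600 = -2,375.

Gita's payoff: -2,375.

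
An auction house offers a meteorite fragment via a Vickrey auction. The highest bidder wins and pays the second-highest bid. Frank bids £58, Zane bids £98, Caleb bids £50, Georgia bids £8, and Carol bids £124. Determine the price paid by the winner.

Price paid: £98.

Ordered from highest: Carol £124; Zane £98; Frank £58; Caleb £50; Georgia £8.
Carol has the highest bid, so Carol wins.
The second-highest bid is £98, so that is what Carol pays.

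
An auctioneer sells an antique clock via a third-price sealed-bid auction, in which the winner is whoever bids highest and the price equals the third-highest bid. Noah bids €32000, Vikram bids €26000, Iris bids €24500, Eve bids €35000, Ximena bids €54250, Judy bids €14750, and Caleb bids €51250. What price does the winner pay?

Sorted high to low: Ximena €54250, then Caleb €51250, then Eve €35000, then Noah €32000, then Vikram €26000, then Iris €24500, then Judy €14750.
Ximena is the highest bidder, so Ximena wins.
Under the third-price rule, the price is the third-highest bid: €35000.

The winner pays €35000.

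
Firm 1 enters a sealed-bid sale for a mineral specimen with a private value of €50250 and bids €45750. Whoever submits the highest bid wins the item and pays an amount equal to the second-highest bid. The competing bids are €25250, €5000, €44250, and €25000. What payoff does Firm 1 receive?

Highest competing bid: €44250.
Firm 1's bid €45750 is the highest overall, so Firm 1 wins and pays the second-highest bid, €44250.
Payoff = value − price = €50250 − €44250 = €6000.

The bidder's payoff: €6000.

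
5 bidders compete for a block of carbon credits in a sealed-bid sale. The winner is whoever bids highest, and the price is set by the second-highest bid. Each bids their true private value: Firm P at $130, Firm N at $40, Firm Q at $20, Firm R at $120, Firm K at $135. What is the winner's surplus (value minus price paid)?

Winner's surplus: $5.

Sorted high to low: Firm K $135 > Firm P $130 > Firm R $120 > Firm N $40 > Firm Q $20.
Firm K wins with the top bid and pays the second-highest, $130.
Surplus = $135 − $130 = $5.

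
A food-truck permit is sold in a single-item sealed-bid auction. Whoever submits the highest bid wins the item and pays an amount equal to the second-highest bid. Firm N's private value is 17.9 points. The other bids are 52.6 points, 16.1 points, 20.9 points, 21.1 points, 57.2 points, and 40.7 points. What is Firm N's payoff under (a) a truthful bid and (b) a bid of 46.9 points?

Truthful: 0.0 points; alternative: 0.0 points.

The highest competing bid is 57.2 points.
Bidding truthfully at 17.9 points: the top bid is 57.2 points (a rival), so Firm N loses. Payoff = 0.0 points.
Bidding 46.9 points: the top bid is 57.2 points (a rival), so Firm N loses. Payoff = 0.0 points.
The bid only affects whether you win, not the price — here both bids land on the same side of the top rival bid, so the deviation is payoff-neutral.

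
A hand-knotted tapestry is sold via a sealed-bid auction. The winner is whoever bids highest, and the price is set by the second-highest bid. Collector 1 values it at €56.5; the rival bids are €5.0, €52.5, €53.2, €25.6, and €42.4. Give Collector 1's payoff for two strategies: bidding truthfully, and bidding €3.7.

Truthful: €3.3; alternative: €0.0.

The highest competing bid is €53.2.
Bidding truthfully at €56.5: Collector 1 has the top bid, wins, and pays the second-highest bid €53.2. Payoff = €56.5 − €53.2 = €3.3.
Bidding €3.7: the top bid is €53.2 (a rival), so Collector 1 loses. Payoff = €0.0.
This is the dominant-strategy logic: truthful bidding weakly beats any alternative.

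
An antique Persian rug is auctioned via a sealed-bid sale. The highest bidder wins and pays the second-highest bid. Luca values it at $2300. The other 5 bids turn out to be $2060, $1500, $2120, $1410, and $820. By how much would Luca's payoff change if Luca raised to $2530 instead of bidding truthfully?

Payoff change: $0.

The highest competing bid is $2120.
Bidding truthfully at $2300: Luca has the top bid, wins, and pays the second-highest bid $2120. Payoff = $2300 − $2120 = $180.
Bidding $2530: Luca has the top bid, wins, and pays the second-highest bid $2120. Payoff = $2300 − $2120 = $180.
Change = $180 − $180 = $0.
The bid only affects whether you win, not the price — here both bids land on the same side of the top rival bid, so the deviation is payoff-neutral.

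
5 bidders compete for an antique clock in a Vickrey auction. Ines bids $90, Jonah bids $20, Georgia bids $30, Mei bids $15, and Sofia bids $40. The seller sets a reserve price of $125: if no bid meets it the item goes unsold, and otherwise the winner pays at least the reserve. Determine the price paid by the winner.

unsold

Bids in descending order: Ines $90, then Sofia $40, then Georgia $30, then Jonah $20, then Mei $15.
The top bid $90 is below the reserve $125, so the item goes unsold and nothing is paid.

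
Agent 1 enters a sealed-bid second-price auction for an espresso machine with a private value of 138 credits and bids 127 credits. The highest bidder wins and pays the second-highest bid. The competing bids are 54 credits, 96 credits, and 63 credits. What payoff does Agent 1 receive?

Highest competing bid: 96 credits.
Agent 1's bid 127 credits is the highest overall, so Agent 1 wins and pays the second-highest bid, 96 credits.
Payoff = value − price = 138 credits − 96 credits = 42 credits.

42 credits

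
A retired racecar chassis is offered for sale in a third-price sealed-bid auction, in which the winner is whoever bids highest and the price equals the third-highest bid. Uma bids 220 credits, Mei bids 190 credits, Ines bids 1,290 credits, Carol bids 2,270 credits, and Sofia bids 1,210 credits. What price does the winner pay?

The winner pays 1,210 credits.

Sorted high to low: Carol 2,270 credits > Ines 1,290 credits > Sofia 1,210 credits > Uma 220 credits > Mei 190 credits.
Carol is the highest bidder, so Carol wins.
Under the third-price rule, the price is the third-highest bid: 1,210 credits.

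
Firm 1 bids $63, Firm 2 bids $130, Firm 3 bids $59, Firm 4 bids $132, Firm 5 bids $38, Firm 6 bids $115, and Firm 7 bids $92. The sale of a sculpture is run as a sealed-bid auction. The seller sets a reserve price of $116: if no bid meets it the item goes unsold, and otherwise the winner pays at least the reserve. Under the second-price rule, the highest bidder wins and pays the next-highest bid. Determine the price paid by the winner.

Bids in descending order: Firm 4 $132, then Firm 2 $130, then Firm 6 $115, then Firm 7 $92, then Firm 1 $63, then Firm 3 $59, then Firm 5 $38.
Firm 4 has the highest bid, so Firm 4 wins.
The second-highest bid is $130, which exceeds the reserve, so that sets the price.

The winner pays $130.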